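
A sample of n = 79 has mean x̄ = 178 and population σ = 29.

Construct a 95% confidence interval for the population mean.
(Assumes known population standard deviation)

Confidence level: 95%, α = 0.05
z_0.025 = 1.960
SE = σ/√n = 29/√79 = 3.2628
Margin of error = 1.960 × 3.2628 = 6.3951
CI: x̄ ± margin = 178 ± 6.3951
CI: (171.6049, 184.3951)

Answer: (171.6049, 184.3951)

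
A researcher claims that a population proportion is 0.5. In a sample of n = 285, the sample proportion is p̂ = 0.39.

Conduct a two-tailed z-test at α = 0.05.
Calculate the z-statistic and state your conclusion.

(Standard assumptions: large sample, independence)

H₀: p = 0.5, H₁: p ≠ 0.5
Standard error: SE = √(p₀(1-p₀)/n) = √(0.5×0.5/285) = 0.029617
z-statistic: z = (p̂ - p₀)/SE = (0.39 - 0.5)/0.029617 = -3.7141
Critical value: z_0.025 = ±1.960
p-value = 0.0002
Decision: reject H₀ at α = 0.05

Answer: z = -3.7141, reject H₀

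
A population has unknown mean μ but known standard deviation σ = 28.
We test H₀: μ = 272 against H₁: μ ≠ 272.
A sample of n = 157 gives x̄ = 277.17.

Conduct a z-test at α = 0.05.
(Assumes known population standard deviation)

Standard error: SE = σ/√n = 28/√157 = 2.2346
z-statistic: z = (x̄ - μ₀)/SE = (277.17 - 272)/2.2346 = 2.3136
Critical value: ±1.960
p-value = 0.0207
Decision: reject H₀

Answer: z = 2.3136, reject H₀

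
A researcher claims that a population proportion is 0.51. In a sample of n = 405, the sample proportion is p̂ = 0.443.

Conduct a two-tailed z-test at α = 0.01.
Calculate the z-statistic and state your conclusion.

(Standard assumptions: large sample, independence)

Answer: z = -2.6973, reject H₀

Derivation:
H₀: p = 0.51, H₁: p ≠ 0.51
Standard error: SE = √(p₀(1-p₀)/n) = √(0.51×0.49/405) = 0.024840
z-statistic: z = (p̂ - p₀)/SE = (0.443 - 0.51)/0.024840 = -2.6973
Critical value: z_0.005 = ±2.576
p-value = 0.0070
Decision: reject H₀ at α = 0.01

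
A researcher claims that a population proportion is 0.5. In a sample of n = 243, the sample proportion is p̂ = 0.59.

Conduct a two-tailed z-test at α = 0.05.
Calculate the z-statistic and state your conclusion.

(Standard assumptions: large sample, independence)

Answer: z = 2.8059, reject H₀

Derivation:
H₀: p = 0.5, H₁: p ≠ 0.5
Standard error: SE = √(p₀(1-p₀)/n) = √(0.5×0.5/243) = 0.032075
z-statistic: z = (p̂ - p₀)/SE = (0.59 - 0.5)/0.032075 = 2.8059
Critical value: z_0.025 = ±1.960
p-value = 0.0050
Decision: reject H₀ at α = 0.05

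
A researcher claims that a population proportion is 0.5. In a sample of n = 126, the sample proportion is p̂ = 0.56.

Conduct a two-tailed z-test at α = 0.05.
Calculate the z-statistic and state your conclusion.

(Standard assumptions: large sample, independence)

H₀: p = 0.5, H₁: p ≠ 0.5
Standard error: SE = √(p₀(1-p₀)/n) = √(0.5×0.5/126) = 0.044544
z-statistic: z = (p̂ - p₀)/SE = (0.56 - 0.5)/0.044544 = 1.3470
Critical value: z_0.025 = ±1.960
p-value = 0.1780
Decision: fail to reject H₀ at α = 0.05

Answer: z = 1.3470, fail to reject H₀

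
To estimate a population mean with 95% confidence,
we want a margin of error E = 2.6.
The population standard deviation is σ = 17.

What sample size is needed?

z_0.025 = 1.960
n = (z×σ/E)² = (1.960×17/2.6)²
n = 164.2341
Round up: n = 165

Answer: n = 165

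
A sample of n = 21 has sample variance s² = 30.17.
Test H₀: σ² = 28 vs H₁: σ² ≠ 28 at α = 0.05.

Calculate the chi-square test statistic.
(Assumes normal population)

df = n - 1 = 20
χ² = (n-1)s²/σ₀² = 20×30.17/28 = 21.5500
Critical values: χ²_{0.975,20} = 9.591, χ²_{0.025,20} = 34.170
Rejection region: χ² < 9.591 or χ² > 34.170
Decision: fail to reject H₀

Answer: χ² = 21.5500, fail to reject H₀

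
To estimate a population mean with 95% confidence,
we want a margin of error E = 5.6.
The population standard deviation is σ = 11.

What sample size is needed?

z_0.025 = 1.960
n = (z×σ/E)² = (1.960×11/5.6)²
n = 14.8225
Round up: n = 15

Answer: n = 15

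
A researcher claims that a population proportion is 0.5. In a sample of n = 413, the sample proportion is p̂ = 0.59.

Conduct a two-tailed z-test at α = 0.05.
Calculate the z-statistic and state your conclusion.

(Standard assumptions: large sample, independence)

H₀: p = 0.5, H₁: p ≠ 0.5
Standard error: SE = √(p₀(1-p₀)/n) = √(0.5×0.5/413) = 0.024603
z-statistic: z = (p̂ - p₀)/SE = (0.59 - 0.5)/0.024603 = 3.6581
Critical value: z_0.025 = ±1.960
p-value = 0.0003
Decision: reject H₀ at α = 0.05

Answer: z = 3.6581, reject H₀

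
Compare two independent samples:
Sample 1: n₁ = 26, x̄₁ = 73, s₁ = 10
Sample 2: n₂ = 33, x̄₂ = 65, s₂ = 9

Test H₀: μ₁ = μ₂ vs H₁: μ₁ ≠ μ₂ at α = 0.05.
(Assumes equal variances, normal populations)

Answer: t = 3.2278, reject H₀

Derivation:
Pooled variance: s²_p = [25×10² + 32×9²]/(57) = 89.3333
s_p = 9.4516
SE = s_p×√(1/n₁ + 1/n₂) = 9.4516×√(1/26 + 1/33) = 2.4785
t = (x̄₁ - x̄₂)/SE = (73 - 65)/2.4785 = 3.2278
df = 57, t-critical = ±2.002
Decision: reject H₀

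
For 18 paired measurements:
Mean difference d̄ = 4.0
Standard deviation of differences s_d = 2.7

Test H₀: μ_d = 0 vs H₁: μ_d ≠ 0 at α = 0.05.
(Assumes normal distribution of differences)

df = n - 1 = 17
SE = s_d/√n = 2.7/√18 = 0.6364
t = d̄/SE = 4.0/0.6364 = 6.2854
Critical value: t_{0.025,17} = ±2.110
p-value < 0.0001
Decision: reject H₀

Answer: t = 6.2854, reject H₀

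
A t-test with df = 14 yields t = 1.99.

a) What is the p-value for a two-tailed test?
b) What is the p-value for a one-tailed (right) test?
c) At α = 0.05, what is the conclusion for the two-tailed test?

Using t-distribution with df = 14:
a) Two-tailed: p = 2×P(T > 1.99) = 0.0665
b) One-tailed: p = P(T > 1.99) = 0.0332
c) 0.0665 ≥ 0.05, fail to reject H₀

Answer: a) 0.0665, b) 0.0332, c) fail to reject H₀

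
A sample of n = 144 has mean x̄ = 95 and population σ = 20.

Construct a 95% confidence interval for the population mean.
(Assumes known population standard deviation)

Confidence level: 95%, α = 0.05
z_0.025 = 1.960
SE = σ/√n = 20/√144 = 1.6667
Margin of error = 1.960 × 1.6667 = 3.2667
CI: x̄ ± margin = 95 ± 3.2667
CI: (91.7333, 98.2667)

Answer: (91.7333, 98.2667)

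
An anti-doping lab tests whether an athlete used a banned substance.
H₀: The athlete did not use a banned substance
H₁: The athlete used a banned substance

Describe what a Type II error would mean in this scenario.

Answer: Failing to detect doping in an athlete who used a banned substance

Derivation:
Type I error: rejecting H₀ when it is actually true (false positive).
Type II error: failing to reject H₀ when H₁ is actually true (false negative).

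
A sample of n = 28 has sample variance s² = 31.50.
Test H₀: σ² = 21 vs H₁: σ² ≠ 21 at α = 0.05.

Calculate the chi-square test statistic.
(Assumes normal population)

df = n - 1 = 27
χ² = (n-1)s²/σ₀² = 27×31.50/21 = 40.5000
Critical values: χ²_{0.975,27} = 14.573, χ²_{0.025,27} = 43.195
Rejection region: χ² < 14.573 or χ² > 43.195
Decision: fail to reject H₀

Answer: χ² = 40.5000, fail to reject H₀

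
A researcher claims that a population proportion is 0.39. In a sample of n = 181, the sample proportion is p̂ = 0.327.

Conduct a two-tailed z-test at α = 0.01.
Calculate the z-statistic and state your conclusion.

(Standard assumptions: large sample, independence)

H₀: p = 0.39, H₁: p ≠ 0.39
Standard error: SE = √(p₀(1-p₀)/n) = √(0.39×0.61/181) = 0.036254
z-statistic: z = (p̂ - p₀)/SE = (0.327 - 0.39)/0.036254 = -1.7377
Critical value: z_0.005 = ±2.576
p-value = 0.0823
Decision: fail to reject H₀ at α = 0.01

Answer: z = -1.7377, fail to reject H₀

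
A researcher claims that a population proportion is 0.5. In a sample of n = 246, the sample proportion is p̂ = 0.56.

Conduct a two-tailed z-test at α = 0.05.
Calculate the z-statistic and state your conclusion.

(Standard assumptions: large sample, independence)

Answer: z = 1.8821, fail to reject H₀

Derivation:
H₀: p = 0.5, H₁: p ≠ 0.5
Standard error: SE = √(p₀(1-p₀)/n) = √(0.5×0.5/246) = 0.031879
z-statistic: z = (p̂ - p₀)/SE = (0.56 - 0.5)/0.031879 = 1.8821
Critical value: z_0.025 = ±1.960
p-value = 0.0598
Decision: fail to reject H₀ at α = 0.05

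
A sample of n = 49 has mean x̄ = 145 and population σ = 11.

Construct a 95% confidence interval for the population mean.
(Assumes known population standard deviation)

Confidence level: 95%, α = 0.05
z_0.025 = 1.960
SE = σ/√n = 11/√49 = 1.5714
Margin of error = 1.960 × 1.5714 = 3.0799
CI: x̄ ± margin = 145 ± 3.0799
CI: (141.9201, 148.0799)

Answer: (141.9201, 148.0799)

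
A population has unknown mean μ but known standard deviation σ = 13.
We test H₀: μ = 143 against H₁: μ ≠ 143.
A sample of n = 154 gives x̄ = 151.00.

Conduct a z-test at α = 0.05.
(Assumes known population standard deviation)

Standard error: SE = σ/√n = 13/√154 = 1.0476
z-statistic: z = (x̄ - μ₀)/SE = (151.00 - 143)/1.0476 = 7.6365
Critical value: ±1.960
p-value < 0.0001
Decision: reject H₀

Answer: z = 7.6365, reject H₀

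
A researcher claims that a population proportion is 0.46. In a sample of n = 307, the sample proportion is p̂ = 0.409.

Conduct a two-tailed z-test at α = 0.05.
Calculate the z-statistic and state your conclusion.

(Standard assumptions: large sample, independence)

H₀: p = 0.46, H₁: p ≠ 0.46
Standard error: SE = √(p₀(1-p₀)/n) = √(0.46×0.54/307) = 0.028445
z-statistic: z = (p̂ - p₀)/SE = (0.409 - 0.46)/0.028445 = -1.7929
Critical value: z_0.025 = ±1.960
p-value = 0.0730
Decision: fail to reject H₀ at α = 0.05

Answer: z = -1.7929, fail to reject H₀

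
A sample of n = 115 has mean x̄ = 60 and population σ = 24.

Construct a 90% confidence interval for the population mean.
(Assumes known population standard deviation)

Confidence level: 90%, α = 0.1
z_0.05 = 1.645
SE = σ/√n = 24/√115 = 2.2380
Margin of error = 1.645 × 2.2380 = 3.6815
CI: x̄ ± margin = 60 ± 3.6815
CI: (56.3185, 63.6815)

Answer: (56.3185, 63.6815)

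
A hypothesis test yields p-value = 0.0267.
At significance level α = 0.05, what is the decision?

Answer: reject H₀

Derivation:
Compare p-value to α:
0.0267 < 0.05
Decision: reject H₀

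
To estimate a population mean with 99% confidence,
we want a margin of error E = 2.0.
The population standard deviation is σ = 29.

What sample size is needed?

Answer: n = 1396

Derivation:
z_0.005 = 2.576
n = (z×σ/E)² = (2.576×29/2.0)²
n = 1395.1719
Round up: n = 1396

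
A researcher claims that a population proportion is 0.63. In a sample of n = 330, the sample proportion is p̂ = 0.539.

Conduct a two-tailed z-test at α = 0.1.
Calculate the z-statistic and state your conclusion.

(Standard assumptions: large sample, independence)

H₀: p = 0.63, H₁: p ≠ 0.63
Standard error: SE = √(p₀(1-p₀)/n) = √(0.63×0.37/330) = 0.026578
z-statistic: z = (p̂ - p₀)/SE = (0.539 - 0.63)/0.026578 = -3.4239
Critical value: z_0.05 = ±1.645
p-value = 0.0006
Decision: reject H₀ at α = 0.1

Answer: z = -3.4239, reject H₀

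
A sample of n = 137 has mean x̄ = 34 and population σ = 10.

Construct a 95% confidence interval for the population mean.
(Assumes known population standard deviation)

Answer: (32.3254, 35.6746)

Derivation:
Confidence level: 95%, α = 0.05
z_0.025 = 1.960
SE = σ/√n = 10/√137 = 0.8544
Margin of error = 1.960 × 0.8544 = 1.6746
CI: x̄ ± margin = 34 ± 1.6746
CI: (32.3254, 35.6746)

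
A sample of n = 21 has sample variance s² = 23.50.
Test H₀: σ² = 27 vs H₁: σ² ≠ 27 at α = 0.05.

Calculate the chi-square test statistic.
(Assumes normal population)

Answer: χ² = 17.4074, fail to reject H₀

Derivation:
df = n - 1 = 20
χ² = (n-1)s²/σ₀² = 20×23.50/27 = 17.4074
Critical values: χ²_{0.975,20} = 9.591, χ²_{0.025,20} = 34.170
Rejection region: χ² < 9.591 or χ² > 34.170
Decision: fail to reject H₀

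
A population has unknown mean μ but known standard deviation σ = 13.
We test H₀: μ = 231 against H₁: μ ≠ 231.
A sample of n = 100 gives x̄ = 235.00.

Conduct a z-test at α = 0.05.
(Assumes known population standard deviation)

Answer: z = 3.0769, reject H₀

Derivation:
Standard error: SE = σ/√n = 13/√100 = 1.3000
z-statistic: z = (x̄ - μ₀)/SE = (235.00 - 231)/1.3000 = 3.0769
Critical value: ±1.960
p-value = 0.0021
Decision: reject H₀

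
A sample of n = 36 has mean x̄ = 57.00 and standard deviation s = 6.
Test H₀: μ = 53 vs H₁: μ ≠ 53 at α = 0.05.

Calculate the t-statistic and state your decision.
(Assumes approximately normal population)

Answer: t = 4.0000, reject H₀

Derivation:
df = n - 1 = 35
SE = s/√n = 6/√36 = 1.0000
t = (x̄ - μ₀)/SE = (57.00 - 53)/1.0000 = 4.0000
Critical value: t_{0.025,35} = ±2.030
p-value ≈ 0.0003
Decision: reject H₀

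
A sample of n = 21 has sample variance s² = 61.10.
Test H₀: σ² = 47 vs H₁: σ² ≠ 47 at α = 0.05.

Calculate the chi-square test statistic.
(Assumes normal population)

Answer: χ² = 26.0000, fail to reject H₀

Derivation:
df = n - 1 = 20
χ² = (n-1)s²/σ₀² = 20×61.10/47 = 26.0000
Critical values: χ²_{0.975,20} = 9.591, χ²_{0.025,20} = 34.170
Rejection region: χ² < 9.591 or χ² > 34.170
Decision: fail to reject H₀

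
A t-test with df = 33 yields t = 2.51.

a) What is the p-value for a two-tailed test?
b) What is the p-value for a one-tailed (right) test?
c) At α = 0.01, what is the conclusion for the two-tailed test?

Using t-distribution with df = 33:
a) Two-tailed: p = 2×P(T > 2.51) = 0.0172
b) One-tailed: p = P(T > 2.51) = 0.0086
c) 0.0172 ≥ 0.01, fail to reject H₀

Answer: a) 0.0172, b) 0.0086, c) fail to reject H₀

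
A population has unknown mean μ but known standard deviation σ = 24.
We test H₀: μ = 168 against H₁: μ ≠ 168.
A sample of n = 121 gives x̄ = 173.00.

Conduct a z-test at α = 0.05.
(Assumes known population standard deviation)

Answer: z = 2.2917, reject H₀

Derivation:
Standard error: SE = σ/√n = 24/√121 = 2.1818
z-statistic: z = (x̄ - μ₀)/SE = (173.00 - 168)/2.1818 = 2.2917
Critical value: ±1.960
p-value = 0.0219
Decision: reject H₀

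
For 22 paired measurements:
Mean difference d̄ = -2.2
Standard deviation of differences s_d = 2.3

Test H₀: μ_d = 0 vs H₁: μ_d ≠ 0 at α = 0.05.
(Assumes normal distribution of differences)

df = n - 1 = 21
SE = s_d/√n = 2.3/√22 = 0.4904
t = d̄/SE = -2.2/0.4904 = -4.4861
Critical value: t_{0.025,21} = ±2.080
p-value ≈ 0.0002
Decision: reject H₀

Answer: t = -4.4861, reject H₀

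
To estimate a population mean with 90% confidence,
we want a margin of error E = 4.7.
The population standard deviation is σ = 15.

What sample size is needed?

Answer: n = 28

Derivation:
z_0.05 = 1.645
n = (z×σ/E)² = (1.645×15/4.7)²
n = 27.5625
Round up: n = 28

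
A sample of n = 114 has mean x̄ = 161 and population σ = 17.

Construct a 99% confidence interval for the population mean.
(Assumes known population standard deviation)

Answer: (156.8985, 165.1015)

Derivation:
Confidence level: 99%, α = 0.01
z_0.005 = 2.576
SE = σ/√n = 17/√114 = 1.5922
Margin of error = 2.576 × 1.5922 = 4.1015
CI: x̄ ± margin = 161 ± 4.1015
CI: (156.8985, 165.1015)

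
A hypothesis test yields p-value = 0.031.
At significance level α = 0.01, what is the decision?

Answer: fail to reject H₀

Derivation:
Compare p-value to α:
0.031 ≥ 0.01
Decision: fail to reject H₀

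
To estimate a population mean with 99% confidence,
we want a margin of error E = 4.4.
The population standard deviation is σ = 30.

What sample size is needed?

Answer: n = 309

Derivation:
z_0.005 = 2.576
n = (z×σ/E)² = (2.576×30/4.4)²
n = 308.4813
Round up: n = 309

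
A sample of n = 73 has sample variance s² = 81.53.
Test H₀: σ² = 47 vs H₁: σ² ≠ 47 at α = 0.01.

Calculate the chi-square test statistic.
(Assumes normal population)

Answer: χ² = 124.8970, reject H₀

Derivation:
df = n - 1 = 72
χ² = (n-1)s²/σ₀² = 72×81.53/47 = 124.8970
Critical values: χ²_{0.995,72} = 44.843, χ²_{0.005,72} = 106.648
Rejection region: χ² < 44.843 or χ² > 106.648
Decision: reject H₀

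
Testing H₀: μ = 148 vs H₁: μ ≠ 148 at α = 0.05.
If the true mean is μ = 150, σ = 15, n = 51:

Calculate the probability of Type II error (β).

Answer: β ≈ 0.8414

Derivation:
SE = σ/√n = 15/√51 = 2.1004
Critical values: μ₀ ± z_0.025×SE = 148 ± 1.960×2.1004
Acceptance region: (143.8832, 152.1168)
Under H₁ (μ = 150): z_high = (152.1168 - 150)/2.1004 = 1.0078, z_low = (143.8832 - 150)/2.1004 = -2.9122
β = P(not reject | H₁) = Φ(1.0078) - Φ(-2.9122) ≈ 0.8414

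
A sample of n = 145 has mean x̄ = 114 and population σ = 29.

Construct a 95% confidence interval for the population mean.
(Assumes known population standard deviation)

Confidence level: 95%, α = 0.05
z_0.025 = 1.960
SE = σ/√n = 29/√145 = 2.4083
Margin of error = 1.960 × 2.4083 = 4.7203
CI: x̄ ± margin = 114 ± 4.7203
CI: (109.2797, 118.7203)

Answer: (109.2797, 118.7203)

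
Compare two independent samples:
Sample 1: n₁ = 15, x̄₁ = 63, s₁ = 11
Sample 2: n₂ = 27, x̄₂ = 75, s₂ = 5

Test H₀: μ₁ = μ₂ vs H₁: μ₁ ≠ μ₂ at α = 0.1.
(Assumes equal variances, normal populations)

Answer: t = -4.8678, reject H₀

Derivation:
Pooled variance: s²_p = [14×11² + 26×5²]/(40) = 58.6000
s_p = 7.6551
SE = s_p×√(1/n₁ + 1/n₂) = 7.6551×√(1/15 + 1/27) = 2.4652
t = (x̄₁ - x̄₂)/SE = (63 - 75)/2.4652 = -4.8678
df = 40, t-critical = ±1.684
Decision: reject H₀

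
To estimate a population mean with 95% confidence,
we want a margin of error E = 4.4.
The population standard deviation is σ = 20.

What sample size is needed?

Answer: n = 80

Derivation:
z_0.025 = 1.960
n = (z×σ/E)² = (1.960×20/4.4)²
n = 79.3719
Round up: n = 80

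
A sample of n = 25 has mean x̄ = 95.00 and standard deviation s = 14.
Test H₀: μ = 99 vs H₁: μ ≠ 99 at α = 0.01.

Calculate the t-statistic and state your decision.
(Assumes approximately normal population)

df = n - 1 = 24
SE = s/√n = 14/√25 = 2.8000
t = (x̄ - μ₀)/SE = (95.00 - 99)/2.8000 = -1.4286
Critical value: t_{0.005,24} = ±2.797
p-value ≈ 0.1660
Decision: fail to reject H₀

Answer: t = -1.4286, fail to reject H₀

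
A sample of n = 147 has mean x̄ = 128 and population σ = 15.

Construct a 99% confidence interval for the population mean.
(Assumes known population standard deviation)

Answer: (124.8130, 131.1870)

Derivation:
Confidence level: 99%, α = 0.01
z_0.005 = 2.576
SE = σ/√n = 15/√147 = 1.2372
Margin of error = 2.576 × 1.2372 = 3.1870
CI: x̄ ± margin = 128 ± 3.1870
CI: (124.8130, 131.1870)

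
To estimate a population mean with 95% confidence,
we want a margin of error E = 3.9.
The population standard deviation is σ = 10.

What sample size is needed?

z_0.025 = 1.960
n = (z×σ/E)² = (1.960×10/3.9)²
n = 25.2571
Round up: n = 26

Answer: n = 26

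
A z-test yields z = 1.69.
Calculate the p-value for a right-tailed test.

Answer: p-value ≈ 0.0455

Derivation:
For z = 1.69:
p = P(Z > 1.69) = 1 - Φ(1.69) = 0.0455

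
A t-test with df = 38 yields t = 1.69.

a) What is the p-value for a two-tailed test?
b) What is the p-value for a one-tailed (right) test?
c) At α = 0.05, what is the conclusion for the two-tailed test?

Answer: a) 0.0992, b) 0.0496, c) fail to reject H₀

Derivation:
Using t-distribution with df = 38:
a) Two-tailed: p = 2×P(T > 1.69) = 0.0992
b) One-tailed: p = P(T > 1.69) = 0.0496
c) 0.0992 ≥ 0.05, fail to reject H₀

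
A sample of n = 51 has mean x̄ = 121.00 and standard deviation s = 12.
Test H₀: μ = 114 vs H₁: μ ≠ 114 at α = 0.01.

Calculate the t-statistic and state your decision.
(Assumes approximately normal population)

Answer: t = 4.1659, reject H₀

Derivation:
df = n - 1 = 50
SE = s/√n = 12/√51 = 1.6803
t = (x̄ - μ₀)/SE = (121.00 - 114)/1.6803 = 4.1659
Critical value: t_{0.005,50} = ±2.678
p-value ≈ 0.0001
Decision: reject H₀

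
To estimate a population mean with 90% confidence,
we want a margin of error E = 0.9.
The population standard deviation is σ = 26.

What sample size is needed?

Answer: n = 2259

Derivation:
z_0.05 = 1.645
n = (z×σ/E)² = (1.645×26/0.9)²
n = 2258.3616
Round up: n = 2259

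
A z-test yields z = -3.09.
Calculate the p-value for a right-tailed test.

Answer: p-value ≈ 0.9990

Derivation:
For z = -3.09:
p = P(Z > -3.09) = 1 - Φ(-3.09) = 0.9990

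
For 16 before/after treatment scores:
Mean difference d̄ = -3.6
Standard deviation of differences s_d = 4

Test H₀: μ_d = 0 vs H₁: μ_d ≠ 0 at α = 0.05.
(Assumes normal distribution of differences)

df = n - 1 = 15
SE = s_d/√n = 4/√16 = 1.0000
t = d̄/SE = -3.6/1.0000 = -3.6000
Critical value: t_{0.025,15} = ±2.131
p-value ≈ 0.0026
Decision: reject H₀

Answer: t = -3.6000, reject H₀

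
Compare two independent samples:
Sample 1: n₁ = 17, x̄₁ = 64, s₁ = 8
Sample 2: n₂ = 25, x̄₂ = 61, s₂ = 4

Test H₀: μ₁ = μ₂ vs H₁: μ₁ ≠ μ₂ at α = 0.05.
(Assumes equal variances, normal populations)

Answer: t = 1.6085, fail to reject H₀

Derivation:
Pooled variance: s²_p = [16×8² + 24×4²]/(40) = 35.2000
s_p = 5.9330
SE = s_p×√(1/n₁ + 1/n₂) = 5.9330×√(1/17 + 1/25) = 1.8651
t = (x̄₁ - x̄₂)/SE = (64 - 61)/1.8651 = 1.6085
df = 40, t-critical = ±2.021
Decision: fail to reject H₀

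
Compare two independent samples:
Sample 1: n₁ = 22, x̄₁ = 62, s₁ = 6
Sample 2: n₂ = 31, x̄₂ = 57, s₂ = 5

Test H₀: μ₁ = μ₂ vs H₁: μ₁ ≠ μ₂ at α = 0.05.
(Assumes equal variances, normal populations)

Answer: t = 3.3005, reject H₀

Derivation:
Pooled variance: s²_p = [21×6² + 30×5²]/(51) = 29.5294
s_p = 5.4341
SE = s_p×√(1/n₁ + 1/n₂) = 5.4341×√(1/22 + 1/31) = 1.5149
t = (x̄₁ - x̄₂)/SE = (62 - 57)/1.5149 = 3.3005
df = 51, t-critical = ±2.008
Decision: reject H₀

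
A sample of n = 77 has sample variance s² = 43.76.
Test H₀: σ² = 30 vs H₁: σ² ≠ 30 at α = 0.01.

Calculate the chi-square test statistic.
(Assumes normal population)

Answer: χ² = 110.8587, fail to reject H₀

Derivation:
df = n - 1 = 76
χ² = (n-1)s²/σ₀² = 76×43.76/30 = 110.8587
Critical values: χ²_{0.995,76} = 47.997, χ²_{0.005,76} = 111.495
Rejection region: χ² < 47.997 or χ² > 111.495
Decision: fail to reject H₀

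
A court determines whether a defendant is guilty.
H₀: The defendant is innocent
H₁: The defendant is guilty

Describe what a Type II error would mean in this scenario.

Answer: Acquitting a guilty person

Derivation:
Type I error: rejecting H₀ when it is actually true (false positive).
Type II error: failing to reject H₀ when H₁ is actually true (false negative).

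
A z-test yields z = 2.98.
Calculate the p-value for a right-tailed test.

For z = 2.98:
p = P(Z > 2.98) = 1 - Φ(2.98) = 0.0014

Answer: p-value ≈ 0.0014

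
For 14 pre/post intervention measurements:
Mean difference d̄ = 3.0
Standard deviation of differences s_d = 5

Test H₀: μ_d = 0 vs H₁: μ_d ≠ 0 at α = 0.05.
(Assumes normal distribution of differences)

df = n - 1 = 13
SE = s_d/√n = 5/√14 = 1.3363
t = d̄/SE = 3.0/1.3363 = 2.2450
Critical value: t_{0.025,13} = ±2.160
p-value ≈ 0.0428
Decision: reject H₀

Answer: t = 2.2450, reject H₀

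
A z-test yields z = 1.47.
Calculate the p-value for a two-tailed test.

For z = 1.47:
p = 2×P(Z > |1.47|) = 2×(1 - Φ(1.47)) = 0.1416

Answer: p-value ≈ 0.1416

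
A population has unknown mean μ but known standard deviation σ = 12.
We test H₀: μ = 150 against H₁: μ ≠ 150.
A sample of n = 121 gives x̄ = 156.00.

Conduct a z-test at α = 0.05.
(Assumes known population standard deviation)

Standard error: SE = σ/√n = 12/√121 = 1.0909
z-statistic: z = (x̄ - μ₀)/SE = (156.00 - 150)/1.0909 = 5.5000
Critical value: ±1.960
p-value < 0.0001
Decision: reject H₀

Answer: z = 5.5000, reject H₀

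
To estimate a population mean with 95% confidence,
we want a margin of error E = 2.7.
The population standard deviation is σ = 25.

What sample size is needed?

Answer: n = 330

Derivation:
z_0.025 = 1.960
n = (z×σ/E)² = (1.960×25/2.7)²
n = 329.3553
Round up: n = 330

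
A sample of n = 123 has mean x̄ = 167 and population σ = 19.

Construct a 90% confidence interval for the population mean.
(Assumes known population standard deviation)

Confidence level: 90%, α = 0.1
z_0.05 = 1.645
SE = σ/√n = 19/√123 = 1.7132
Margin of error = 1.645 × 1.7132 = 2.8182
CI: x̄ ± margin = 167 ± 2.8182
CI: (164.1818, 169.8182)

Answer: (164.1818, 169.8182)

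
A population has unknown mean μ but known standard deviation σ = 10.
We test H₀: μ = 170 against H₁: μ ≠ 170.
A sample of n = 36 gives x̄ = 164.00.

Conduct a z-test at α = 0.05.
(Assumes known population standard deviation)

Answer: z = -3.5999, reject H₀

Derivation:
Standard error: SE = σ/√n = 10/√36 = 1.6667
z-statistic: z = (x̄ - μ₀)/SE = (164.00 - 170)/1.6667 = -3.5999
Critical value: ±1.960
p-value = 0.0003
Decision: reject H₀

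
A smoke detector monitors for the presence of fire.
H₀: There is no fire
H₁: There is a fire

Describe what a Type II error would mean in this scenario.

A Type I error (probability α) occurs when we reject a true H₀.
A Type II error (probability β) occurs when we fail to reject a false H₀.

Answer: The alarm fails to sound when there actually is a fire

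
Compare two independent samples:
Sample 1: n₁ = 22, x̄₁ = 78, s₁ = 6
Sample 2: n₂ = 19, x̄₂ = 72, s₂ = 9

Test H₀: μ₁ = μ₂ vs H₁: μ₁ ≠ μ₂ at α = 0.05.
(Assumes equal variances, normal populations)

Answer: t = 2.5427, reject H₀

Derivation:
Pooled variance: s²_p = [21×6² + 18×9²]/(39) = 56.7692
s_p = 7.5345
SE = s_p×√(1/n₁ + 1/n₂) = 7.5345×√(1/22 + 1/19) = 2.3597
t = (x̄₁ - x̄₂)/SE = (78 - 72)/2.3597 = 2.5427
df = 39, t-critical = ±2.023
Decision: reject H₀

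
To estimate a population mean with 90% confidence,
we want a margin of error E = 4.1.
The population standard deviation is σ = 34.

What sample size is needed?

Answer: n = 187

Derivation:
z_0.05 = 1.645
n = (z×σ/E)² = (1.645×34/4.1)²
n = 186.0895
Round up: n = 187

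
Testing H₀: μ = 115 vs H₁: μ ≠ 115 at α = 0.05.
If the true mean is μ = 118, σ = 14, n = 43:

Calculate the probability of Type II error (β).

SE = σ/√n = 14/√43 = 2.1350
Critical values: μ₀ ± z_0.025×SE = 115 ± 1.960×2.1350
Acceptance region: (110.8154, 119.1846)
Under H₁ (μ = 118): z_high = (119.1846 - 118)/2.1350 = 0.5548, z_low = (110.8154 - 118)/2.1350 = -3.3652
β = P(not reject | H₁) = Φ(0.5548) - Φ(-3.3652) ≈ 0.7101

Answer: β ≈ 0.7101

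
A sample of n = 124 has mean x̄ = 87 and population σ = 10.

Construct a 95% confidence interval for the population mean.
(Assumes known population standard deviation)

Confidence level: 95%, α = 0.05
z_0.025 = 1.960
SE = σ/√n = 10/√124 = 0.8980
Margin of error = 1.960 × 0.8980 = 1.7601
CI: x̄ ± margin = 87 ± 1.7601
CI: (85.2399, 88.7601)

Answer: (85.2399, 88.7601)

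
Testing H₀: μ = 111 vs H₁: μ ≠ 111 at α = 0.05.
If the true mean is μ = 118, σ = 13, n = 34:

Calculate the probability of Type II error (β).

Answer: β ≈ 0.1191

Derivation:
SE = σ/√n = 13/√34 = 2.2295
Critical values: μ₀ ± z_0.025×SE = 111 ± 1.960×2.2295
Acceptance region: (106.6302, 115.3698)
Under H₁ (μ = 118): z_high = (115.3698 - 118)/2.2295 = -1.1797, z_low = (106.6302 - 118)/2.2295 = -5.0997
β = P(not reject | H₁) = Φ(-1.1797) - Φ(-5.0997) ≈ 0.1191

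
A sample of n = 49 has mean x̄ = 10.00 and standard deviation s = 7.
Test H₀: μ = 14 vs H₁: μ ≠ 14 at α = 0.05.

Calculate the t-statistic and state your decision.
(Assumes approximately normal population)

df = n - 1 = 48
SE = s/√n = 7/√49 = 1.0000
t = (x̄ - μ₀)/SE = (10.00 - 14)/1.0000 = -4.0000
Critical value: t_{0.025,48} = ±2.011
p-value ≈ 0.0002
Decision: reject H₀

Answer: t = -4.0000, reject H₀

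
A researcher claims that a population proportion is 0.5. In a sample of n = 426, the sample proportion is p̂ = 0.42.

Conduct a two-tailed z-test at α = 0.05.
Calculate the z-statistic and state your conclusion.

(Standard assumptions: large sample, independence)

H₀: p = 0.5, H₁: p ≠ 0.5
Standard error: SE = √(p₀(1-p₀)/n) = √(0.5×0.5/426) = 0.024225
z-statistic: z = (p̂ - p₀)/SE = (0.42 - 0.5)/0.024225 = -3.3024
Critical value: z_0.025 = ±1.960
p-value = 0.0010
Decision: reject H₀ at α = 0.05

Answer: z = -3.3024, reject H₀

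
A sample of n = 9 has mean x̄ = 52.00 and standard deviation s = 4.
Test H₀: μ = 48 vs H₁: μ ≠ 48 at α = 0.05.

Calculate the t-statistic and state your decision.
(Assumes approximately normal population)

Answer: t = 3.0001, reject H₀

Derivation:
df = n - 1 = 8
SE = s/√n = 4/√9 = 1.3333
t = (x̄ - μ₀)/SE = (52.00 - 48)/1.3333 = 3.0001
Critical value: t_{0.025,8} = ±2.306
p-value ≈ 0.0171
Decision: reject H₀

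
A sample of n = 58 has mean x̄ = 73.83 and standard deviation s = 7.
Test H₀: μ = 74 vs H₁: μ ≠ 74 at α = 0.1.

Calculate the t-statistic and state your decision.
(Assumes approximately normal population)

df = n - 1 = 57
SE = s/√n = 7/√58 = 0.9191
t = (x̄ - μ₀)/SE = (73.83 - 74)/0.9191 = -0.1850
Critical value: t_{0.05,57} = ±1.672
p-value ≈ 0.8539
Decision: fail to reject H₀

Answer: t = -0.1850, fail to reject H₀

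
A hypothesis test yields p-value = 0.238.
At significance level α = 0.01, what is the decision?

Answer: fail to reject H₀

Derivation:
Compare p-value to α:
0.238 ≥ 0.01
Decision: fail to reject H₀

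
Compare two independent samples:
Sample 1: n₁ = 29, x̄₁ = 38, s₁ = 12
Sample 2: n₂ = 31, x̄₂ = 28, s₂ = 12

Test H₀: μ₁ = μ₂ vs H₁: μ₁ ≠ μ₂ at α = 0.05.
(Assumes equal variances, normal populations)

Answer: t = 3.2257, reject H₀

Derivation:
Pooled variance: s²_p = [28×12² + 30×12²]/(58) = 144.0000
s_p = 12.0000
SE = s_p×√(1/n₁ + 1/n₂) = 12.0000×√(1/29 + 1/31) = 3.1001
t = (x̄₁ - x̄₂)/SE = (38 - 28)/3.1001 = 3.2257
df = 58, t-critical = ±2.002
Decision: reject H₀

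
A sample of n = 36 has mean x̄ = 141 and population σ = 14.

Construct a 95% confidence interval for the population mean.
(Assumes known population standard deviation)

Answer: (136.4267, 145.5733)

Derivation:
Confidence level: 95%, α = 0.05
z_0.025 = 1.960
SE = σ/√n = 14/√36 = 2.3333
Margin of error = 1.960 × 2.3333 = 4.5733
CI: x̄ ± margin = 141 ± 4.5733
CI: (136.4267, 145.5733)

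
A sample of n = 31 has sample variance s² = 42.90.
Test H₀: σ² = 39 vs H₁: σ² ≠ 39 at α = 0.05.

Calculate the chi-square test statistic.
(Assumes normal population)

Answer: χ² = 33.0000, fail to reject H₀

Derivation:
df = n - 1 = 30
χ² = (n-1)s²/σ₀² = 30×42.90/39 = 33.0000
Critical values: χ²_{0.975,30} = 16.791, χ²_{0.025,30} = 46.979
Rejection region: χ² < 16.791 or χ² > 46.979
Decision: fail to reject H₀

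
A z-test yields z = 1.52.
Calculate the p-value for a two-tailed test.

Answer: p-value ≈ 0.1285

Derivation:
For z = 1.52:
p = 2×P(Z > |1.52|) = 2×(1 - Φ(1.52)) = 0.1285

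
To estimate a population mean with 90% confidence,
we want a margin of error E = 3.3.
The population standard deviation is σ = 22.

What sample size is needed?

z_0.05 = 1.645
n = (z×σ/E)² = (1.645×22/3.3)²
n = 120.2678
Round up: n = 121

Answer: n = 121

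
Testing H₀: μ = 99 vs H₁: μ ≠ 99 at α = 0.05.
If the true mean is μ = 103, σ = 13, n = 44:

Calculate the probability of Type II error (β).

SE = σ/√n = 13/√44 = 1.9598
Critical values: μ₀ ± z_0.025×SE = 99 ± 1.960×1.9598
Acceptance region: (95.1588, 102.8412)
Under H₁ (μ = 103): z_high = (102.8412 - 103)/1.9598 = -0.0810, z_low = (95.1588 - 103)/1.9598 = -4.0010
β = P(not reject | H₁) = Φ(-0.0810) - Φ(-4.0010) ≈ 0.4677

Answer: β ≈ 0.4677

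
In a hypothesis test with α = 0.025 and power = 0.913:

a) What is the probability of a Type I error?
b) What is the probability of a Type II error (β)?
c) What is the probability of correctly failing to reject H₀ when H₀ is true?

a) Type I error probability = α = 0.025
b) Power = P(reject H₀ | H₁ true) = 1 - β = 0.913, so Type II error probability = β = 1 - Power = 0.087
c) P(fail to reject H₀ | H₀ true) = 1 - α = 0.975

Answer: a) 0.025, b) 0.087, c) 0.975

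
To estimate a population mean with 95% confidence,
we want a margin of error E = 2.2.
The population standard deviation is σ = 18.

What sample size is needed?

z_0.025 = 1.960
n = (z×σ/E)² = (1.960×18/2.2)²
n = 257.1650
Round up: n = 258

Answer: n = 258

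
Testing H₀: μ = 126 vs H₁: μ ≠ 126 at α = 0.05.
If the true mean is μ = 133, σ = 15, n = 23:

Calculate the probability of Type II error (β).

SE = σ/√n = 15/√23 = 3.1277
Critical values: μ₀ ± z_0.025×SE = 126 ± 1.960×3.1277
Acceptance region: (119.8697, 132.1303)
Under H₁ (μ = 133): z_high = (132.1303 - 133)/3.1277 = -0.2781, z_low = (119.8697 - 133)/3.1277 = -4.1981
β = P(not reject | H₁) = Φ(-0.2781) - Φ(-4.1981) ≈ 0.3905

Answer: β ≈ 0.3905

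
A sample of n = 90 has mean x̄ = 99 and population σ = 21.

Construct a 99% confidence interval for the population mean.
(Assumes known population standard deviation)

Answer: (93.2978, 104.7022)

Derivation:
Confidence level: 99%, α = 0.01
z_0.005 = 2.576
SE = σ/√n = 21/√90 = 2.2136
Margin of error = 2.576 × 2.2136 = 5.7022
CI: x̄ ± margin = 99 ± 5.7022
CI: (93.2978, 104.7022)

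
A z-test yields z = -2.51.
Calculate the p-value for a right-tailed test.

Answer: p-value ≈ 0.9940

Derivation:
For z = -2.51:
p = P(Z > -2.51) = 1 - Φ(-2.51) = 0.9940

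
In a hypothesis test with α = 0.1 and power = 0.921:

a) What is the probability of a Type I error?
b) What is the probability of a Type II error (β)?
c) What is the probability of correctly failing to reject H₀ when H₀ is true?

a) Type I error probability = α = 0.1
b) Power = P(reject H₀ | H₁ true) = 1 - β = 0.921, so Type II error probability = β = 1 - Power = 0.079
c) P(fail to reject H₀ | H₀ true) = 1 - α = 0.9

Answer: a) 0.1, b) 0.079, c) 0.9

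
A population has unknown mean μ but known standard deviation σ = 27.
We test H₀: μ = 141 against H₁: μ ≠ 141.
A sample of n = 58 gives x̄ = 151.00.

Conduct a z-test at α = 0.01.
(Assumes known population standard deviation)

Standard error: SE = σ/√n = 27/√58 = 3.5453
z-statistic: z = (x̄ - μ₀)/SE = (151.00 - 141)/3.5453 = 2.8206
Critical value: ±2.576
p-value = 0.0048
Decision: reject H₀

Answer: z = 2.8206, reject H₀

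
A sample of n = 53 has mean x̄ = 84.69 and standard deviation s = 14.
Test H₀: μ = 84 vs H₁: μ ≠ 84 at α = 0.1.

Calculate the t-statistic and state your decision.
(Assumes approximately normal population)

df = n - 1 = 52
SE = s/√n = 14/√53 = 1.9230
t = (x̄ - μ₀)/SE = (84.69 - 84)/1.9230 = 0.3588
Critical value: t_{0.05,52} = ±1.675
p-value ≈ 0.7212
Decision: fail to reject H₀

Answer: t = 0.3588, fail to reject H₀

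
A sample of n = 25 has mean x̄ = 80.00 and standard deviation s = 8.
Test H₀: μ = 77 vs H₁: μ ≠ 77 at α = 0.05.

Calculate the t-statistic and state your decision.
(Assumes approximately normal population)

Answer: t = 1.8750, fail to reject H₀

Derivation:
df = n - 1 = 24
SE = s/√n = 8/√25 = 1.6000
t = (x̄ - μ₀)/SE = (80.00 - 77)/1.6000 = 1.8750
Critical value: t_{0.025,24} = ±2.064
p-value ≈ 0.0730
Decision: fail to reject H₀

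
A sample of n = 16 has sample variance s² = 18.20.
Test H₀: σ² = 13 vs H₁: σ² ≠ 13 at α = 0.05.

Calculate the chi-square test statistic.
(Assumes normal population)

Answer: χ² = 21.0000, fail to reject H₀

Derivation:
df = n - 1 = 15
χ² = (n-1)s²/σ₀² = 15×18.20/13 = 21.0000
Critical values: χ²_{0.975,15} = 6.262, χ²_{0.025,15} = 27.488
Rejection region: χ² < 6.262 or χ² > 27.488
Decision: fail to reject H₀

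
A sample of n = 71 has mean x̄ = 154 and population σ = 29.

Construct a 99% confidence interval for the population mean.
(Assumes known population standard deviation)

Confidence level: 99%, α = 0.01
z_0.005 = 2.576
SE = σ/√n = 29/√71 = 3.4417
Margin of error = 2.576 × 3.4417 = 8.8658
CI: x̄ ± margin = 154 ± 8.8658
CI: (145.1342, 162.8658)

Answer: (145.1342, 162.8658)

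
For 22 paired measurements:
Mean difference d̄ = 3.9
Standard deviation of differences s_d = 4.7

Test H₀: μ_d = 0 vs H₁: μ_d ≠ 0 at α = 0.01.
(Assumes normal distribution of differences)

df = n - 1 = 21
SE = s_d/√n = 4.7/√22 = 1.0020
t = d̄/SE = 3.9/1.0020 = 3.8922
Critical value: t_{0.005,21} = ±2.831
p-value ≈ 0.0008
Decision: reject H₀

Answer: t = 3.8922, reject H₀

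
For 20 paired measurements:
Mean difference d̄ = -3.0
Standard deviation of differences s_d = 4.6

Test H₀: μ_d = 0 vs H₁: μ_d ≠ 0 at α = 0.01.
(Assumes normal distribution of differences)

df = n - 1 = 19
SE = s_d/√n = 4.6/√20 = 1.0286
t = d̄/SE = -3.0/1.0286 = -2.9166
Critical value: t_{0.005,19} = ±2.861
p-value ≈ 0.0088
Decision: reject H₀

Answer: t = -2.9166, reject H₀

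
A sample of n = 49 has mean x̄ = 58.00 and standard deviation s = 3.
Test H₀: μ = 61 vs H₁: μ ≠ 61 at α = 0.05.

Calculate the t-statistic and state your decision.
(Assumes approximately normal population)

Answer: t = -6.9995, reject H₀

Derivation:
df = n - 1 = 48
SE = s/√n = 3/√49 = 0.4286
t = (x̄ - μ₀)/SE = (58.00 - 61)/0.4286 = -6.9995
Critical value: t_{0.025,48} = ±2.011
p-value < 0.0001
Decision: reject H₀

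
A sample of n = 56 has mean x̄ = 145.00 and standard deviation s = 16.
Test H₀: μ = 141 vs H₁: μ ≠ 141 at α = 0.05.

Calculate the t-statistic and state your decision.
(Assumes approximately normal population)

df = n - 1 = 55
SE = s/√n = 16/√56 = 2.1381
t = (x̄ - μ₀)/SE = (145.00 - 141)/2.1381 = 1.8708
Critical value: t_{0.025,55} = ±2.004
p-value ≈ 0.0667
Decision: fail to reject H₀

Answer: t = 1.8708, fail to reject H₀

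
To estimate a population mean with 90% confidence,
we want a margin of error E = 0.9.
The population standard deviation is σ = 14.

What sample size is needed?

z_0.05 = 1.645
n = (z×σ/E)² = (1.645×14/0.9)²
n = 654.7912
Round up: n = 655

Answer: n = 655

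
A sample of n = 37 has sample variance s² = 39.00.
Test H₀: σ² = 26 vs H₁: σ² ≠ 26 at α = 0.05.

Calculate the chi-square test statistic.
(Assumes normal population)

Answer: χ² = 54.0000, fail to reject H₀

Derivation:
df = n - 1 = 36
χ² = (n-1)s²/σ₀² = 36×39.00/26 = 54.0000
Critical values: χ²_{0.975,36} = 21.336, χ²_{0.025,36} = 54.437
Rejection region: χ² < 21.336 or χ² > 54.437
Decision: fail to reject H₀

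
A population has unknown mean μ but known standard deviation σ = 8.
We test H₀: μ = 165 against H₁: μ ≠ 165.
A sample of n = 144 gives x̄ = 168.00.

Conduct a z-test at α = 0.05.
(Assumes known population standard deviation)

Answer: z = 4.4998, reject H₀

Derivation:
Standard error: SE = σ/√n = 8/√144 = 0.6667
z-statistic: z = (x̄ - μ₀)/SE = (168.00 - 165)/0.6667 = 4.4998
Critical value: ±1.960
p-value < 0.0001
Decision: reject H₀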